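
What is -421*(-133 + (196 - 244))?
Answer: 76201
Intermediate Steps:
-421*(-133 + (196 - 244)) = -421*(-133 - 48) = -421*(-181) = 76201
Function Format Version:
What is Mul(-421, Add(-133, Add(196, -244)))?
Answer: 76201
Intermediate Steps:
Mul(-421, Add(-133, Add(196, -244))) = Mul(-421, Add(-133, -48)) = Mul(-421, -181) = 76201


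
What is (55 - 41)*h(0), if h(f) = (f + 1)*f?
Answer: 0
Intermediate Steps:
h(f) = f*(1 + f) (h(f) = (1 + f)*f = f*(1 + f))
(55 - 41)*h(0) = (55 - 41)*(0*(1 + 0)) = 14*(0*1) = 14*0 = 0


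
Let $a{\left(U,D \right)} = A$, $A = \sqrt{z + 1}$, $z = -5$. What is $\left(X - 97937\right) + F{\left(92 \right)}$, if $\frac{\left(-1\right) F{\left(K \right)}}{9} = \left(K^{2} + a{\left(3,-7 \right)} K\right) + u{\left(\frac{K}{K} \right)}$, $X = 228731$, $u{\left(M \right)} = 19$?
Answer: $54447 - 1656 i \approx 54447.0 - 1656.0 i$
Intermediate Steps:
$A = 2 i$ ($A = \sqrt{-5 + 1} = \sqrt{-4} = 2 i \approx 2.0 i$)
$a{\left(U,D \right)} = 2 i$
$F{\left(K \right)} = -171 - 9 K^{2} - 18 i K$ ($F{\left(K \right)} = - 9 \left(\left(K^{2} + 2 i K\right) + 19\right) = - 9 \left(19 + K^{2} + 2 i K\right) = -171 - 9 K^{2} - 18 i K$)
$\left(X - 97937\right) + F{\left(92 \right)} = \left(228731 - 97937\right) - \left(171 + 76176 + 18 i 92\right) = 130794 - \left(76347 + 1656 i\right) = 54447 - 1656 i$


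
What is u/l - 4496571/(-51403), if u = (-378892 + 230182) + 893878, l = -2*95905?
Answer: 412091706403/4929804715 ≈ 83.592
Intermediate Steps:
l = -191810
u = 745168 (u = -148710 + 893878 = 745168)
u/l - 4496571/(-51403) = 745168/(-191810) - 4496571/(-51403) = 745168*(-1/191810) - 4496571*(-1/51403) = -372584/95905 + 4496571/51403 = 412091706403/4929804715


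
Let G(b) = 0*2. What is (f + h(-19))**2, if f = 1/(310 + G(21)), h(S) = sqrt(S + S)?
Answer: -3651799/96100 + I*sqrt(38)/155 ≈ -38.0 + 0.03977*I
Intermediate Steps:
G(b) = 0
h(S) = sqrt(2)*sqrt(S) (h(S) = sqrt(2*S) = sqrt(2)*sqrt(S))
f = 1/310 (f = 1/(310 + 0) = 1/310 ≈ 0.0032258)
(f + h(-19))**2 = (1/310 + sqrt(2)*sqrt(-19))**2 = (1/310 + sqrt(2)*(I*sqrt(19)))**2 = (1/310 + I*sqrt(38))**2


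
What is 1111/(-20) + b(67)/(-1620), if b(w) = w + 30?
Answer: -22522/405 ≈ -55.610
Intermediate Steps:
b(w) = 30 + w
1111/(-20) + b(67)/(-1620) = 1111/(-20) + (30 + 67)/(-1620) = 1111*(-1/20) + 97*(-1/1620) = -1111/20 - 97/1620 = -22522/405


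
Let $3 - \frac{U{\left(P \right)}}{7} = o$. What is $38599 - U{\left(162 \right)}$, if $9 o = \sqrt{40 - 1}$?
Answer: $38578 + \frac{7 \sqrt{39}}{9} \approx 38583.0$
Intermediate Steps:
$o = \frac{\sqrt{39}}{9}$ ($o = \frac{\sqrt{40 - 1}}{9} = \frac{\sqrt{39}}{9} \approx 0.69389$)
$U{\left(P \right)} = 21 - \frac{7 \sqrt{39}}{9}$ ($U{\left(P \right)} = 21 - 7 \frac{\sqrt{39}}{9} = 21 - \frac{7 \sqrt{39}}{9}$)
$38599 - U{\left(162 \right)} = 38599 - \left(21 - \frac{7 \sqrt{39}}{9}\right) = 38578 + \frac{7 \sqrt{39}}{9}$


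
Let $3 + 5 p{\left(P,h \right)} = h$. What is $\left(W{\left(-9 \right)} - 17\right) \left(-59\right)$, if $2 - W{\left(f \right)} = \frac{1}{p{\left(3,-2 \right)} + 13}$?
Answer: $\frac{10679}{12} \approx 889.92$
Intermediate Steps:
$p{\left(P,h \right)} = - \frac{3}{5} + \frac{h}{5}$
$W{\left(f \right)} = \frac{23}{12}$ ($W{\left(f \right)} = 2 - \frac{1}{\left(- \frac{3}{5} + \frac{1}{5} \left(-2\right)\right) + 13} = 2 - \frac{1}{\left(- \frac{3}{5} - \frac{2}{5}\right) + 13} = 2 - \frac{1}{-1 + 13} = 2 - \frac{1}{12} = \frac{23}{12}$)
$\left(W{\left(-9 \right)} - 17\right) \left(-59\right) = \left(\frac{23}{12} - 17\right) \left(-59\right) = \left(- \frac{181}{12}\right) \left(-59\right) = \frac{10679}{12}$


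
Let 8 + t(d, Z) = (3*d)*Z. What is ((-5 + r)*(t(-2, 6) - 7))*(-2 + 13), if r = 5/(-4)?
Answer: 14025/4 ≈ 3506.3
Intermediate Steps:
t(d, Z) = -8 + 3*Z*d (t(d, Z) = -8 + (3*d)*Z = -8 + 3*Z*d)
r = -5/4 (r = 5*(-¼) = -5/4 ≈ -1.2500)
((-5 + r)*(t(-2, 6) - 7))*(-2 + 13) = ((-5 - 5/4)*((-8 + 3*6*(-2)) - 7))*(-2 + 13) = -25*((-8 - 36) - 7)/4*11 = -25*(-44 - 7)/4*11 = -25/4*(-51)*11 = (1275/4)*11 = 14025/4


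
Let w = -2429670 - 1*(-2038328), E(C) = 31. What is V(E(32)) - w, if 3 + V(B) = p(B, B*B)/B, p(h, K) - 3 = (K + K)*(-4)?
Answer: 12123824/31 ≈ 3.9109e+5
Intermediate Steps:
w = -391342 (w = -2429670 + 2038328 = -391342)
p(h, K) = 3 - 8*K (p(h, K) = 3 + (K + K)*(-4) = 3 + (2*K)*(-4) = 3 - 8*K)
V(B) = -3 + (3 - 8*B²)/B (V(B) = -3 + (3 - 8*B*B)/B = -3 + (3 - 8*B²)/B)
V(E(32)) - w = (-3 - 8*31 + 3/31) - 1*(-391342) = (-3 - 248 + 3*(1/31)) + 391342 = (-3 - 248 + 3/31) + 391342 = -7778/31 + 391342 = 12123824/31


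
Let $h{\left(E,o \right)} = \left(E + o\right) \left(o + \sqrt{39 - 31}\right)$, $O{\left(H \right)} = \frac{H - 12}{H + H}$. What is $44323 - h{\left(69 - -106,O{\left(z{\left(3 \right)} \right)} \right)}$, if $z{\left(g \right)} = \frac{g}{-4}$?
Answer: $\frac{171053}{4} - 367 \sqrt{2} \approx 42244.0$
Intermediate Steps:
$z{\left(g \right)} = - \frac{g}{4}$ ($z{\left(g \right)} = g \left(- \frac{1}{4}\right) = - \frac{g}{4}$)
$O{\left(H \right)} = \frac{-12 + H}{2 H}$
$h{\left(E,o \right)} = \left(E + o\right) \left(o + 2 \sqrt{2}\right)$ ($h{\left(E,o \right)} = \left(E + o\right) \left(o + \sqrt{8}\right) = \left(E + o\right) \left(o + 2 \sqrt{2}\right)$)
$44323 - h{\left(69 - -106,O{\left(z{\left(3 \right)} \right)} \right)} = 44323 - \left(\left(\frac{-12 - \frac{3}{4}}{2 \left(\left(- \frac{1}{4}\right) 3\right)}\right)^{2} + \left(69 - -106\right) \frac{-12 - \frac{3}{4}}{2 \left(\left(- \frac{1}{4}\right) 3\right)} + 2 \left(69 - -106\right) \sqrt{2} + 2 \frac{-12 - \frac{3}{4}}{2 \left(\left(- \frac{1}{4}\right) 3\right)} \sqrt{2}\right) = 44323 - \left(\left(\frac{-12 - \frac{3}{4}}{2 \left(- \frac{3}{4}\right)}\right)^{2} + \left(69 + 106\right) \frac{-12 - \frac{3}{4}}{2 \left(- \frac{3}{4}\right)} + 2 \left(69 + 106\right) \sqrt{2} + 2 \frac{-12 - \frac{3}{4}}{2 \left(- \frac{3}{4}\right)} \sqrt{2}\right) = 44323 - \left(\left(\frac{1}{2} \left(- \frac{4}{3}\right) \left(- \frac{51}{4}\right)\right)^{2} + 175 \cdot \frac{1}{2} \left(- \frac{4}{3}\right) \left(- \frac{51}{4}\right) + 2 \cdot 175 \sqrt{2} + 2 \cdot \frac{1}{2} \left(- \frac{4}{3}\right) \left(- \frac{51}{4}\right) \sqrt{2}\right) = 44323 - \left(\left(\frac{17}{2}\right)^{2} + 175 \cdot \frac{17}{2} + 350 \sqrt{2} + 2 \cdot \frac{17}{2} \sqrt{2}\right) = 44323 - \left(\frac{289}{4} + \frac{2975}{2} + 350 \sqrt{2} + 17 \sqrt{2}\right) = 44323 - \left(\frac{6239}{4} + 367 \sqrt{2}\right) = \frac{171053}{4} - 367 \sqrt{2}$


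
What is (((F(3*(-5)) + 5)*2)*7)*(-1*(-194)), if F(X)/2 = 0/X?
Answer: 13580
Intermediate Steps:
F(X) = 0 (F(X) = 2*(0/X) = 2*0 = 0)
(((F(3*(-5)) + 5)*2)*7)*(-1*(-194)) = (((0 + 5)*2)*7)*(-1*(-194)) = ((5*2)*7)*194 = (10*7)*194 = 70*194 = 13580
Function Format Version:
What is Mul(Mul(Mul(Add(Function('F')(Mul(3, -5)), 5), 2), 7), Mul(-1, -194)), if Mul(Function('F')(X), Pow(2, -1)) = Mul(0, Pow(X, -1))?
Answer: 13580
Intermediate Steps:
Function('F')(X) = 0 (Function('F')(X) = Mul(2, Mul(0, Pow(X, -1))) = Mul(2, 0) = 0)
Mul(Mul(Mul(Add(Function('F')(Mul(3, -5)), 5), 2), 7), Mul(-1, -194)) = Mul(Mul(Mul(Add(0, 5), 2), 7), Mul(-1, -194)) = Mul(Mul(Mul(5, 2), 7), 194) = Mul(Mul(10, 7), 194) = Mul(70, 194) = 13580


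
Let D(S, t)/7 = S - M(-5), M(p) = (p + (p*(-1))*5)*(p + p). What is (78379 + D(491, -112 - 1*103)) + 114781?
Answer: 197997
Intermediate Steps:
M(p) = -8*p**2 (M(p) = (p - p*5)*(2*p) = (p - 5*p)*(2*p) = (-4*p)*(2*p) = -8*p**2)
D(S, t) = 1400 + 7*S (D(S, t) = 7*(S - (-8)*(-5)**2) = 7*(S - (-8)*25) = 7*(S - 1*(-200)) = 7*(S + 200) = 7*(200 + S) = 1400 + 7*S)
(78379 + D(491, -112 - 1*103)) + 114781 = (78379 + (1400 + 7*491)) + 114781 = (78379 + (1400 + 3437)) + 114781 = (78379 + 4837) + 114781 = 83216 + 114781 = 197997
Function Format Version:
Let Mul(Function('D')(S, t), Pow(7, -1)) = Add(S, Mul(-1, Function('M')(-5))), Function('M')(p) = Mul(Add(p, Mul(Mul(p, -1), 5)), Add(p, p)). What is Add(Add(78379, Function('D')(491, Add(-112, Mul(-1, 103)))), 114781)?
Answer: 197997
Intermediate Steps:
Function('M')(p) = Mul(-8, Pow(p, 2)) (Function('M')(p) = Mul(Add(p, Mul(Mul(-1, p), 5)), Mul(2, p)) = Mul(Add(p, Mul(-5, p)), Mul(2, p)) = Mul(Mul(-4, p), Mul(2, p)) = Mul(-8, Pow(p, 2)))
Function('D')(S, t) = Add(1400, Mul(7, S)) (Function('D')(S, t) = Mul(7, Add(S, Mul(-1, Mul(-8, Pow(-5, 2))))) = Mul(7, Add(S, Mul(-1, Mul(-8, 25)))) = Mul(7, Add(S, Mul(-1, -200))) = Mul(7, Add(S, 200)) = Mul(7, Add(200, S)) = Add(1400, Mul(7, S)))
Add(Add(78379, Function('D')(491, Add(-112, Mul(-1, 103)))), 114781) = Add(Add(78379, Add(1400, Mul(7, 491))), 114781) = Add(Add(78379, Add(1400, 3437)), 114781) = Add(Add(78379, 4837), 114781) = Add(83216, 114781) = 197997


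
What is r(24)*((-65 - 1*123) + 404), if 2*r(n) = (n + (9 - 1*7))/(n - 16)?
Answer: 351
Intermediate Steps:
r(n) = (2 + n)/(2*(-16 + n)) (r(n) = ((n + (9 - 1*7))/(n - 16))/2 = ((n + (9 - 7))/(-16 + n))/2 = ((n + 2)/(-16 + n))/2 = ((2 + n)/(-16 + n))/2 = (2 + n)/(2*(-16 + n)))
r(24)*((-65 - 1*123) + 404) = ((2 + 24)/(2*(-16 + 24)))*((-65 - 1*123) + 404) = ((½)*26/8)*((-65 - 123) + 404) = ((½)*(⅛)*26)*(-188 + 404) = (13/8)*216 = 351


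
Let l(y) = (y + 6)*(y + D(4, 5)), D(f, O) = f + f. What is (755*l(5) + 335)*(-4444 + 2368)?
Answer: -224830800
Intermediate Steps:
D(f, O) = 2*f
l(y) = (6 + y)*(8 + y) (l(y) = (y + 6)*(y + 2*4) = (6 + y)*(y + 8) = (6 + y)*(8 + y))
(755*l(5) + 335)*(-4444 + 2368) = (755*(48 + 5² + 14*5) + 335)*(-4444 + 2368) = (755*(48 + 25 + 70) + 335)*(-2076) = (755*143 + 335)*(-2076) = (107965 + 335)*(-2076) = 108300*(-2076) = -224830800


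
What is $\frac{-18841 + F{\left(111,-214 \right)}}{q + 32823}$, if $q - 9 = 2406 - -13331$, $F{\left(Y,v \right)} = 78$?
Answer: $- \frac{18763}{48569} \approx -0.38632$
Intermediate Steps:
$q = 15746$ ($q = 9 + \left(2406 - -13331\right) = 9 + \left(2406 + 13331\right) = 9 + 15737 = 15746$)
$\frac{-18841 + F{\left(111,-214 \right)}}{q + 32823} = \frac{-18841 + 78}{15746 + 32823} = - \frac{18763}{48569}$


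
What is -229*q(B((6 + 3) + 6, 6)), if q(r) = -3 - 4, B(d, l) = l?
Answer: 1603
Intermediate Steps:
q(r) = -7
-229*q(B((6 + 3) + 6, 6)) = -229*(-7) = 1603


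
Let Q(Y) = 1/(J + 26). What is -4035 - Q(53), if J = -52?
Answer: -104909/26 ≈ -4035.0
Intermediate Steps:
Q(Y) = -1/26 (Q(Y) = 1/(-52 + 26) = 1/(-26) = -1/26)
-4035 - Q(53) = -4035 - 1*(-1/26) = -4035 + 1/26 = -104909/26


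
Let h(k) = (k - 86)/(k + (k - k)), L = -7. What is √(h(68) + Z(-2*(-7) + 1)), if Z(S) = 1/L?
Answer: I*√23086/238 ≈ 0.63841*I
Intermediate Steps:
Z(S) = -⅐ (Z(S) = 1/(-7) = -⅐)
h(k) = (-86 + k)/k (h(k) = (-86 + k)/(k + 0) = (-86 + k)/k)
√(h(68) + Z(-2*(-7) + 1)) = √((-86 + 68)/68 - ⅐) = √((1/68)*(-18) - ⅐) = √(-9/34 - ⅐) = √(-97/238) = I*√23086/238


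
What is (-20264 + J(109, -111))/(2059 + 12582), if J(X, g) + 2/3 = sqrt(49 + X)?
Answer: -60794/43923 + sqrt(158)/14641 ≈ -1.3832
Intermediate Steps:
J(X, g) = -2/3 + sqrt(49 + X)
(-20264 + J(109, -111))/(2059 + 12582) = (-20264 + (-2/3 + sqrt(49 + 109)))/(2059 + 12582) = (-20264 + (-2/3 + sqrt(158)))/14641 = (-60794/3 + sqrt(158))*(1/14641) = -60794/43923 + sqrt(158)/14641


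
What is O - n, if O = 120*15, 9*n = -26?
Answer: 16226/9 ≈ 1802.9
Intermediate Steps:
n = -26/9 (n = (⅑)*(-26) = -26/9 ≈ -2.8889)
O = 1800
O - n = 1800 - 1*(-26/9) = 1800 + 26/9 = 16226/9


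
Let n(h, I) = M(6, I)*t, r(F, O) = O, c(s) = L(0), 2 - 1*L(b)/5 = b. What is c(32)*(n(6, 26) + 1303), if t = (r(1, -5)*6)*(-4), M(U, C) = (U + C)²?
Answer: 1241830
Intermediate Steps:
L(b) = 10 - 5*b
M(U, C) = (C + U)²
c(s) = 10 (c(s) = 10 - 5*0 = 10 + 0 = 10)
t = 120 (t = -5*6*(-4) = -30*(-4) = 120)
n(h, I) = 120*(6 + I)² (n(h, I) = (I + 6)²*120 = (6 + I)²*120 = 120*(6 + I)²)
c(32)*(n(6, 26) + 1303) = 10*(120*(6 + 26)² + 1303) = 10*(120*32² + 1303) = 10*(120*1024 + 1303) = 10*(122880 + 1303) = 10*124183 = 1241830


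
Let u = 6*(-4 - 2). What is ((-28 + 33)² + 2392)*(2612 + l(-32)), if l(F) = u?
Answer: 6226192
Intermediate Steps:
u = -36 (u = 6*(-6) = -36)
l(F) = -36
((-28 + 33)² + 2392)*(2612 + l(-32)) = ((-28 + 33)² + 2392)*(2612 - 36) = (5² + 2392)*2576 = (25 + 2392)*2576 = 2417*2576 = 6226192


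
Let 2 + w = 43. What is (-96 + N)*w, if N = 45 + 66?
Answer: 615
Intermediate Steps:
N = 111
w = 41 (w = -2 + 43 = 41)
(-96 + N)*w = (-96 + 111)*41 = 15*41 = 615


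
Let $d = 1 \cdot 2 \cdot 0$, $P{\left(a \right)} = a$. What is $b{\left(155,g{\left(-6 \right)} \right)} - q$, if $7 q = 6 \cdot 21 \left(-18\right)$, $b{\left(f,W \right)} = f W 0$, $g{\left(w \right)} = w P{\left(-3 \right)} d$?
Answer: $324$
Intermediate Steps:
$d = 0$ ($d = 2 \cdot 0 = 0$)
$g{\left(w \right)} = 0$ ($g{\left(w \right)} = w \left(-3\right) 0 = - 3 w 0 = 0$)
$b{\left(f,W \right)} = 0$ ($b{\left(f,W \right)} = W f 0 = 0$)
$q = -324$ ($q = \frac{6 \cdot 21 \left(-18\right)}{7} = \frac{126 \left(-18\right)}{7} = \frac{1}{7} \left(-2268\right) = -324$)
$b{\left(155,g{\left(-6 \right)} \right)} - q = 0 - -324 = 0 + 324 = 324$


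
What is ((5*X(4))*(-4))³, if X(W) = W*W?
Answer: -32768000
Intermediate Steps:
X(W) = W²
((5*X(4))*(-4))³ = ((5*4²)*(-4))³ = ((5*16)*(-4))³ = (80*(-4))³ = (-320)³ = -32768000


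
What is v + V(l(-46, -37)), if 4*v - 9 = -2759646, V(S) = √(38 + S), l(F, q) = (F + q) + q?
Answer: -2759637/4 + I*√82 ≈ -6.8991e+5 + 9.0554*I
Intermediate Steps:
l(F, q) = F + 2*q
v = -2759637/4 (v = 9/4 + (¼)*(-2759646) = 9/4 - 1379823/2 = -2759637/4 ≈ -6.8991e+5)
v + V(l(-46, -37)) = -2759637/4 + √(38 + (-46 + 2*(-37))) = -2759637/4 + √(38 + (-46 - 74)) = -2759637/4 + √(38 - 120) = -2759637/4 + √(-82) = -2759637/4 + I*√82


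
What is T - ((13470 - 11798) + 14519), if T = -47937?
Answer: -64128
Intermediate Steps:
T - ((13470 - 11798) + 14519) = -47937 - ((13470 - 11798) + 14519) = -47937 - (1672 + 14519) = -47937 - 1*16191 = -47937 - 16191 = -64128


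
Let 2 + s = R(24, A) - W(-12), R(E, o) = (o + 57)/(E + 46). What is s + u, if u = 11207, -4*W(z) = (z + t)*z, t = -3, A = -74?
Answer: 787483/70 ≈ 11250.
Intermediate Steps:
W(z) = -z*(-3 + z)/4 (W(z) = -(z - 3)*z/4 = -(-3 + z)*z/4 = -z*(-3 + z)/4)
R(E, o) = (57 + o)/(46 + E)
s = 2993/70 (s = -2 + ((57 - 74)/(46 + 24) - (-12)*(3 - 1*(-12))/4) = -2 + (-17/70 - (-12)*(3 + 12)/4) = -2 + ((1/70)*(-17) - (-12)*15/4) = -2 + (-17/70 - 1*(-45)) = -2 + (-17/70 + 45) = -2 + 3133/70 = 2993/70 ≈ 42.757)
s + u = 2993/70 + 11207 = 787483/70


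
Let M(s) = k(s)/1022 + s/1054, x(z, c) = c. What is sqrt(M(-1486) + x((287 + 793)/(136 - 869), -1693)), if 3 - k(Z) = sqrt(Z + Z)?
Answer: sqrt(-491519487825758 - 567678076*I*sqrt(743))/538594 ≈ 0.00064794 - 41.163*I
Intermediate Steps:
k(Z) = 3 - sqrt(2)*sqrt(Z) (k(Z) = 3 - sqrt(Z + Z) = 3 - sqrt(2*Z) = 3 - sqrt(2)*sqrt(Z))
M(s) = 3/1022 + s/1054 - sqrt(2)*sqrt(s)/1022 (M(s) = (3 - sqrt(2)*sqrt(s))/1022 + s/1054 = (3 - sqrt(2)*sqrt(s))*(1/1022) + s*(1/1054) = (3/1022 - sqrt(2)*sqrt(s)/1022) + s/1054 = 3/1022 + s/1054 - sqrt(2)*sqrt(s)/1022)
sqrt(M(-1486) + x((287 + 793)/(136 - 869), -1693)) = sqrt((3/1022 + (1/1054)*(-1486) - sqrt(2)*sqrt(-1486)/1022) - 1693) = sqrt((3/1022 - 743/527 - sqrt(2)*I*sqrt(1486)/1022) - 1693) = sqrt((3/1022 - 743/527 - I*sqrt(743)/511) - 1693) = sqrt((-757765/538594 - I*sqrt(743)/511) - 1693) = sqrt(-912597407/538594 - I*sqrt(743)/511)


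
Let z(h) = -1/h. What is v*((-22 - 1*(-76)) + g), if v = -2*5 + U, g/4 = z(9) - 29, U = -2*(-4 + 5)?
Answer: 2248/3 ≈ 749.33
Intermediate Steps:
U = -2 (U = -2*1 = -2)
g = -1048/9 (g = 4*(-1/9 - 29) = 4*(-262/9) = -1048/9 ≈ -116.44)
v = -12 (v = -2*5 - 2 = -10 - 2 = -12)
v*((-22 - 1*(-76)) + g) = -12*((-22 - 1*(-76)) - 1048/9) = -12*((-22 + 76) - 1048/9) = -12*(54 - 1048/9) = -12*(-562/9) = 2248/3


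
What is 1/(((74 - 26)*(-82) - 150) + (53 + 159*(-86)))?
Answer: -1/17707 ≈ -5.6475e-5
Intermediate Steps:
1/(((74 - 26)*(-82) - 150) + (53 + 159*(-86))) = 1/((48*(-82) - 150) + (53 - 13674)) = 1/((-3936 - 150) - 13621) = 1/(-4086 - 13621) = 1/(-17707) = -1/17707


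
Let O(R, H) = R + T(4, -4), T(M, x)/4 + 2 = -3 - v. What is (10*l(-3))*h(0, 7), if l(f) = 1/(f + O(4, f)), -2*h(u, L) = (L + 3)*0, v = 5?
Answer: 0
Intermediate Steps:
h(u, L) = 0 (h(u, L) = -(L + 3)*0/2 = -(3 + L)*0/2 = -½*0 = 0)
T(M, x) = -40 (T(M, x) = -8 + 4*(-3 - 1*5) = -8 + 4*(-3 - 5) = -8 + 4*(-8) = -8 - 32 = -40)
O(R, H) = -40 + R (O(R, H) = R - 40 = -40 + R)
l(f) = 1/(-36 + f) (l(f) = 1/(f + (-40 + 4)) = 1/(f - 36) = 1/(-36 + f))
(10*l(-3))*h(0, 7) = (10/(-36 - 3))*0 = (10/(-39))*0 = (10*(-1/39))*0 = -10/39*0 = 0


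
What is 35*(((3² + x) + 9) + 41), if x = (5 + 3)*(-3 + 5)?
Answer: 2625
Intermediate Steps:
x = 16 (x = 8*2 = 16)
35*(((3² + x) + 9) + 41) = 35*(((3² + 16) + 9) + 41) = 35*(((9 + 16) + 9) + 41) = 35*((25 + 9) + 41) = 35*(34 + 41) = 35*75 = 2625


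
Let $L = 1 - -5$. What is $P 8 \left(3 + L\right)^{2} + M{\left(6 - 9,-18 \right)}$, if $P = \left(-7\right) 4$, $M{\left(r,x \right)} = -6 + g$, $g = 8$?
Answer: $-18142$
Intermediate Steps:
$M{\left(r,x \right)} = 2$ ($M{\left(r,x \right)} = -6 + 8 = 2$)
$P = -28$
$L = 6$ ($L = 1 + 5 = 6$)
$P 8 \left(3 + L\right)^{2} + M{\left(6 - 9,-18 \right)} = \left(-28\right) 8 \left(3 + 6\right)^{2} + 2 = - 224 \cdot 9^{2} + 2 = \left(-224\right) 81 + 2 = -18144 + 2 = -18142$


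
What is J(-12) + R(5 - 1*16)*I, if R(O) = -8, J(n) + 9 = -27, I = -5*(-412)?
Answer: -16516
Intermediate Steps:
I = 2060
J(n) = -36 (J(n) = -9 - 27 = -36)
J(-12) + R(5 - 1*16)*I = -36 - 8*2060 = -36 - 16480 = -16516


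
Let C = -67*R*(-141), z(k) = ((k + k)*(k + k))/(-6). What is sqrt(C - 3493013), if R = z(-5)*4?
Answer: I*sqrt(4122813) ≈ 2030.5*I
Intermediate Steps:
z(k) = -2*k**2/3 (z(k) = ((2*k)*(2*k))*(-1/6) = (4*k**2)*(-1/6) = -2*k**2/3)
R = -200/3 (R = -2/3*(-5)**2*4 = -2/3*25*4 = -50/3*4 = -200/3 ≈ -66.667)
C = -629800 (C = -67*(-200/3)*(-141) = (13400/3)*(-141) = -629800)
sqrt(C - 3493013) = sqrt(-629800 - 3493013) = sqrt(-4122813) = I*sqrt(4122813)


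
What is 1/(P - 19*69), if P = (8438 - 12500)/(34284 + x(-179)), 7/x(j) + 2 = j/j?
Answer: -34277/44941209 ≈ -0.00076271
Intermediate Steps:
x(j) = -7 (x(j) = 7/(-2 + j/j) = 7/(-2 + 1) = 7/(-1) = 7*(-1) = -7)
P = -4062/34277 (P = (8438 - 12500)/(34284 - 7) = -4062/34277 ≈ -0.11851)
1/(P - 19*69) = 1/(-4062/34277 - 19*69) = 1/(-4062/34277 - 1311) = 1/(-44941209/34277) = -34277/44941209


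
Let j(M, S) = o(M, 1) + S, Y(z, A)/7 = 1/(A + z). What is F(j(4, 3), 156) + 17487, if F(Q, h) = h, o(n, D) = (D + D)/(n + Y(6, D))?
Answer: 17643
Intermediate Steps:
Y(z, A) = 7/(A + z)
o(n, D) = 2*D/(n + 7/(6 + D)) (o(n, D) = (D + D)/(n + 7/(D + 6)) = (2*D)/(n + 7/(6 + D)) = 2*D/(n + 7/(6 + D)))
j(M, S) = S + 14/(7 + 7*M) (j(M, S) = 2*1*(6 + 1)/(7 + M*(6 + 1)) + S = 2*1*7/(7 + M*7) + S = 2*1*7/(7 + 7*M) + S = 14/(7 + 7*M) + S = S + 14/(7 + 7*M))
F(j(4, 3), 156) + 17487 = 156 + 17487 = 17643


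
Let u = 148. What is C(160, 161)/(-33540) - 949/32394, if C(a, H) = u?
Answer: -1017327/30180410 ≈ -0.033708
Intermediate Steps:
C(a, H) = 148
C(160, 161)/(-33540) - 949/32394 = 148/(-33540) - 949/32394 = 148*(-1/33540) - 949*1/32394 = -37/8385 - 949/32394 = -1017327/30180410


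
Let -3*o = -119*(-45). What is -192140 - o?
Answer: -190355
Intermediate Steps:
o = -1785 (o = -(-119)*(-45)/3 = -⅓*5355 = -1785)
-192140 - o = -192140 - 1*(-1785) = -192140 + 1785 = -190355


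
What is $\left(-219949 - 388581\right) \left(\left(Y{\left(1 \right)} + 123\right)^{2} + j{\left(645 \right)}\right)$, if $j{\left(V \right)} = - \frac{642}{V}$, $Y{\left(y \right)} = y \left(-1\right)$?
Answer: $- \frac{389440457276}{43} \approx -9.0567 \cdot 10^{9}$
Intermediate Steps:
$Y{\left(y \right)} = - y$
$\left(-219949 - 388581\right) \left(\left(Y{\left(1 \right)} + 123\right)^{2} + j{\left(645 \right)}\right) = \left(-219949 - 388581\right) \left(\left(\left(-1\right) 1 + 123\right)^{2} - \frac{642}{645}\right) = \left(-219949 - 388581\right) \left(\left(-1 + 123\right)^{2} - \frac{214}{215}\right) = - 608530 \left(122^{2} - \frac{214}{215}\right) = - 608530 \left(14884 - \frac{214}{215}\right) = \left(-608530\right) \frac{3199846}{215} = - \frac{389440457276}{43}$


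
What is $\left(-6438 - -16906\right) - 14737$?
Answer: $-4269$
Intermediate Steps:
$\left(-6438 - -16906\right) - 14737 = \left(-6438 + 16906\right) - 14737 = 10468 - 14737 = -4269$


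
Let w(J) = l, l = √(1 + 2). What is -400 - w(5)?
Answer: -400 - √3 ≈ -401.73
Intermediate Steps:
l = √3 ≈ 1.7320
w(J) = √3
-400 - w(5) = -400 - √3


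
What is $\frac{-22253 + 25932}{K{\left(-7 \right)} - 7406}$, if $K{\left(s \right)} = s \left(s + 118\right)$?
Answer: $- \frac{3679}{8183} \approx -0.44959$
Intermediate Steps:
$K{\left(s \right)} = s \left(118 + s\right)$
$\frac{-22253 + 25932}{K{\left(-7 \right)} - 7406} = \frac{-22253 + 25932}{- 7 \left(118 - 7\right) - 7406} = \frac{3679}{\left(-7\right) 111 - 7406} = \frac{3679}{-777 - 7406} = \frac{3679}{-8183} = 3679 \left(- \frac{1}{8183}\right) = - \frac{3679}{8183}$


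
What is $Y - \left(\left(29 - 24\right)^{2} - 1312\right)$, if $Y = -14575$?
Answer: $-13288$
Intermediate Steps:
$Y - \left(\left(29 - 24\right)^{2} - 1312\right) = -14575 - \left(\left(29 - 24\right)^{2} - 1312\right) = -14575 - \left(5^{2} - 1312\right) = -14575 - \left(25 - 1312\right) = -14575 - -1287 = -14575 + 1287 = -13288$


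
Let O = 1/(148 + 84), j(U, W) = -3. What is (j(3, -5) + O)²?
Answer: 483025/53824 ≈ 8.9742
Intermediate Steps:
O = 1/232 ≈ 0.0043103
(j(3, -5) + O)² = (-3 + 1/232)² = (-695/232)² = 483025/53824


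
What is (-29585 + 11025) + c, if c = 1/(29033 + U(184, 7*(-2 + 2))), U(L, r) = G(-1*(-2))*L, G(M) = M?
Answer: -545682559/29401 ≈ -18560.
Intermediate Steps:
U(L, r) = 2*L (U(L, r) = (-1*(-2))*L = 2*L)
c = 1/29401 (c = 1/(29033 + 2*184) = 1/(29033 + 368) = 1/29401 ≈ 3.4012e-5)
(-29585 + 11025) + c = (-29585 + 11025) + 1/29401 = -18560 + 1/29401 = -545682559/29401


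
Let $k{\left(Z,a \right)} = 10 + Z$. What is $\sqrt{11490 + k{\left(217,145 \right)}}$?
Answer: $\sqrt{11717} \approx 108.25$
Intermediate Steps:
$\sqrt{11490 + k{\left(217,145 \right)}} = \sqrt{11490 + \left(10 + 217\right)} = \sqrt{11490 + 227} = \sqrt{11717}$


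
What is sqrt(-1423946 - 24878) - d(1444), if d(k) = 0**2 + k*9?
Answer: -12996 + 2*I*sqrt(362206) ≈ -12996.0 + 1203.7*I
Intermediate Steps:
d(k) = 9*k (d(k) = 0 + 9*k = 9*k)
sqrt(-1423946 - 24878) - d(1444) = sqrt(-1423946 - 24878) - 9*1444 = sqrt(-1448824) - 1*12996 = 2*I*sqrt(362206) - 12996 = -12996 + 2*I*sqrt(362206)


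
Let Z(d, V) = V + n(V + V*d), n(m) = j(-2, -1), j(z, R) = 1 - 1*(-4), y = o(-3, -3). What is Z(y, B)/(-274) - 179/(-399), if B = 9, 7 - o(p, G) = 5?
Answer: 21730/54663 ≈ 0.39753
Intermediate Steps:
o(p, G) = 2 (o(p, G) = 7 - 1*5 = 7 - 5 = 2)
y = 2
j(z, R) = 5 (j(z, R) = 1 + 4 = 5)
n(m) = 5
Z(d, V) = 5 + V (Z(d, V) = V + 5 = 5 + V)
Z(y, B)/(-274) - 179/(-399) = (5 + 9)/(-274) - 179/(-399) = 14*(-1/274) - 179*(-1/399) = -7/137 + 179/399 = 21730/54663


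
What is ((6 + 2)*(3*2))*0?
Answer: 0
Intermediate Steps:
((6 + 2)*(3*2))*0 = (8*6)*0 = 48*0 = 0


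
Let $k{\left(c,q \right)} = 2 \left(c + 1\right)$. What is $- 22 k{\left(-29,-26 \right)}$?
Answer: $1232$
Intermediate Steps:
$k{\left(c,q \right)} = 2 + 2 c$ ($k{\left(c,q \right)} = 2 \left(1 + c\right) = 2 + 2 c$)
$- 22 k{\left(-29,-26 \right)} = - 22 \left(2 + 2 \left(-29\right)\right) = - 22 \left(2 - 58\right) = \left(-22\right) \left(-56\right) = 1232$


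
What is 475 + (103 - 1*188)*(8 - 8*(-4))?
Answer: -2925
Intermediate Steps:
475 + (103 - 1*188)*(8 - 8*(-4)) = 475 + (103 - 188)*(8 + 32) = 475 - 85*40 = 475 - 3400 = -2925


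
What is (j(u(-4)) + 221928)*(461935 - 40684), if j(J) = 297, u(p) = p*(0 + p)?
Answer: 93612503475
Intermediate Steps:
u(p) = p² (u(p) = p*p = p²)
(j(u(-4)) + 221928)*(461935 - 40684) = (297 + 221928)*(461935 - 40684) = 222225*421251 = 93612503475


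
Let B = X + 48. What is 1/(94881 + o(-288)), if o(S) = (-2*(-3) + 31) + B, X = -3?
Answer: 1/94963 ≈ 1.0530e-5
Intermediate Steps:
B = 45 (B = -3 + 48 = 45)
o(S) = 82 (o(S) = (-2*(-3) + 31) + 45 = (6 + 31) + 45 = 37 + 45 = 82)
1/(94881 + o(-288)) = 1/(94881 + 82) = 1/94963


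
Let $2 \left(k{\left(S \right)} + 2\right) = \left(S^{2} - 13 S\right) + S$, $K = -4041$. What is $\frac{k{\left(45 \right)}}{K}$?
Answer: $- \frac{1481}{8082} \approx -0.18325$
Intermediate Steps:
$k{\left(S \right)} = -2 + \frac{S^{2}}{2} - 6 S$ ($k{\left(S \right)} = -2 + \frac{\left(S^{2} - 13 S\right) + S}{2} = -2 + \frac{S^{2} - 12 S}{2} = -2 + \left(\frac{S^{2}}{2} - 6 S\right) = -2 + \frac{S^{2}}{2} - 6 S$)
$\frac{k{\left(45 \right)}}{K} = \frac{-2 + \frac{45^{2}}{2} - 270}{-4041} = \left(-2 + \frac{1}{2} \cdot 2025 - 270\right) \left(- \frac{1}{4041}\right) = \left(-2 + \frac{2025}{2} - 270\right) \left(- \frac{1}{4041}\right) = \frac{1481}{2} \left(- \frac{1}{4041}\right) = - \frac{1481}{8082}$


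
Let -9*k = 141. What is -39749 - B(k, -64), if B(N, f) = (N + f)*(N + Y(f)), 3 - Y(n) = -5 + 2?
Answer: -364672/9 ≈ -40519.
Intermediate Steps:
k = -47/3 (k = -⅑*141 = -47/3 ≈ -15.667)
Y(n) = 6 (Y(n) = 3 - (-5 + 2) = 3 - 1*(-3) = 3 + 3 = 6)
B(N, f) = (6 + N)*(N + f) (B(N, f) = (N + f)*(N + 6) = (N + f)*(6 + N) = (6 + N)*(N + f))
-39749 - B(k, -64) = -39749 - ((-47/3)² + 6*(-47/3) + 6*(-64) - 47/3*(-64)) = -39749 - (2209/9 - 94 - 384 + 3008/3) = -39749 - 1*6931/9 = -39749 - 6931/9 = -364672/9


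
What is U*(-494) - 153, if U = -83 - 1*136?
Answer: 108033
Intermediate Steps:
U = -219 (U = -83 - 136 = -219)
U*(-494) - 153 = -219*(-494) - 153 = 108186 - 153 = 108033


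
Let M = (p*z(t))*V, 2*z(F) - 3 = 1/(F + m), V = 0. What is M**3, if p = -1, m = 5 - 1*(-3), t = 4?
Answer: 0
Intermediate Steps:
m = 8 (m = 5 + 3 = 8)
z(F) = 3/2 + 1/(2*(8 + F)) (z(F) = 3/2 + 1/(2*(F + 8)) = 3/2 + 1/(2*(8 + F)))
M = 0 (M = -(25 + 3*4)/(2*(8 + 4))*0 = -(25 + 12)/(2*12)*0 = -37/(2*12)*0 = -1*37/24*0 = -37/24*0 = 0)
M**3 = 0**3 = 0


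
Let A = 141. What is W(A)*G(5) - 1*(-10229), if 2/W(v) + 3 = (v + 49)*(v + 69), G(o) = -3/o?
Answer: 680177353/66495 ≈ 10229.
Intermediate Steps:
W(v) = 2/(-3 + (49 + v)*(69 + v)) (W(v) = 2/(-3 + (v + 49)*(v + 69)) = 2/(-3 + (49 + v)*(69 + v)))
W(A)*G(5) - 1*(-10229) = (2/(3378 + 141² + 118*141))*(-3/5) - 1*(-10229) = (2/(3378 + 19881 + 16638))*(-3*⅕) + 10229 = (2/39897)*(-⅗) + 10229 = -2/66495 + 10229 = 680177353/66495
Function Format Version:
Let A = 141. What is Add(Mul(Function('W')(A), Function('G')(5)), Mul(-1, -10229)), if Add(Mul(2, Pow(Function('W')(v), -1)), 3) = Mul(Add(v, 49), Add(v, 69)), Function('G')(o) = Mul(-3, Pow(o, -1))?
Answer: Rational(680177353, 66495) ≈ 10229.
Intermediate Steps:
Function('W')(v) = Mul(2, Pow(Add(-3, Mul(Add(49, v), Add(69, v))), -1)) (Function('W')(v) = Mul(2, Pow(Add(-3, Mul(Add(v, 49), Add(v, 69))), -1)) = Mul(2, Pow(Add(-3, Mul(Add(49, v), Add(69, v))), -1)))
Add(Mul(Function('W')(A), Function('G')(5)), Mul(-1, -10229)) = Add(Mul(Mul(2, Pow(Add(3378, Pow(141, 2), Mul(118, 141)), -1)), Mul(-3, Pow(5, -1))), Mul(-1, -10229)) = Add(Mul(Mul(2, Pow(Add(3378, 19881, 16638), -1)), Mul(-3, Rational(1, 5))), 10229) = Add(Mul(Mul(2, Pow(39897, -1)), Rational(-3, 5)), 10229) = Add(Mul(Mul(2, Rational(1, 39897)), Rational(-3, 5)), 10229) = Add(Mul(Rational(2, 39897), Rational(-3, 5)), 10229) = Add(Rational(-2, 66495), 10229) = Rational(680177353, 66495)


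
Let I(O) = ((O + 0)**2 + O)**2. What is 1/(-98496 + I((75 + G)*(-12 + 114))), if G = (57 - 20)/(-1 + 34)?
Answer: 14641/53223823455349186368 ≈ 2.7508e-16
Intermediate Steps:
G = 37/33 ≈ 1.1212
I(O) = (O + O**2)**2 (I(O) = (O**2 + O)**2 = (O + O**2)**2)
1/(-98496 + I((75 + G)*(-12 + 114))) = 1/(-98496 + ((75 + 37/33)*(-12 + 114))**2*(1 + (75 + 37/33)*(-12 + 114))**2) = 1/(-98496 + ((2512/33)*102)**2*(1 + (2512/33)*102)**2) = 1/(-98496 + (85408/11)**2*(1 + 85408/11)**2) = 1/(-98496 + 7294526464*(85419/11)**2/121) = 1/(-98496 + (7294526464/121)*(7296405561/121)) = 1/(-98496 + 53223823456791266304/14641) = 1/(53223823455349186368/14641) = 14641/53223823455349186368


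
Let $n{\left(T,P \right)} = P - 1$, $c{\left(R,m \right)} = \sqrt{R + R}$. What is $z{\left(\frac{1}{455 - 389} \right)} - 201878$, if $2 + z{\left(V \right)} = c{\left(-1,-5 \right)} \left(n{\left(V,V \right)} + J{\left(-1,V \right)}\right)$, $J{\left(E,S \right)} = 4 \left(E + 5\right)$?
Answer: $-201880 + \frac{991 i \sqrt{2}}{66} \approx -2.0188 \cdot 10^{5} + 21.235 i$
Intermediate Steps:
$c{\left(R,m \right)} = \sqrt{2} \sqrt{R}$ ($c{\left(R,m \right)} = \sqrt{2 R} = \sqrt{2} \sqrt{R}$)
$n{\left(T,P \right)} = -1 + P$
$J{\left(E,S \right)} = 20 + 4 E$ ($J{\left(E,S \right)} = 4 \left(5 + E\right) = 20 + 4 E$)
$z{\left(V \right)} = -2 + i \sqrt{2} \left(15 + V\right)$ ($z{\left(V \right)} = -2 + \sqrt{2} \sqrt{-1} \left(\left(-1 + V\right) + \left(20 + 4 \left(-1\right)\right)\right) = -2 + \sqrt{2} i \left(\left(-1 + V\right) + \left(20 - 4\right)\right) = -2 + i \sqrt{2} \left(\left(-1 + V\right) + 16\right) = -2 + i \sqrt{2} \left(15 + V\right)$)
$z{\left(\frac{1}{455 - 389} \right)} - 201878 = \left(-2 + 15 i \sqrt{2} + \frac{i \sqrt{2}}{455 - 389}\right) - 201878 = \left(-2 + 15 i \sqrt{2} + \frac{i \sqrt{2}}{66}\right) - 201878 = \left(-2 + \frac{991 i \sqrt{2}}{66}\right) - 201878 = -201880 + \frac{991 i \sqrt{2}}{66}$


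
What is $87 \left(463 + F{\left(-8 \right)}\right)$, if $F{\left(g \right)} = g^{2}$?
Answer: $45849$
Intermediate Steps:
$87 \left(463 + F{\left(-8 \right)}\right) = 87 \left(463 + \left(-8\right)^{2}\right) = 87 \left(463 + 64\right) = 87 \cdot 527 = 45849$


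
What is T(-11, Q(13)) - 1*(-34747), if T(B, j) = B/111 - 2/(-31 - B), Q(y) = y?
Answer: 38569171/1110 ≈ 34747.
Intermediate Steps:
T(B, j) = -2/(-31 - B) + B/111 (T(B, j) = B*(1/111) - 2/(-31 - B) = B/111 - 2/(-31 - B) = -2/(-31 - B) + B/111)
T(-11, Q(13)) - 1*(-34747) = (222 + (-11)**2 + 31*(-11))/(111*(31 - 11)) - 1*(-34747) = (1/111)*(222 + 121 - 341)/20 + 34747 = (1/111)*(1/20)*2 + 34747 = 1/1110 + 34747 = 38569171/1110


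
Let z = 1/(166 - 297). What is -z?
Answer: 1/131 ≈ 0.0076336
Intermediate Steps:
z = -1/131 (z = 1/(-131) = -1/131 ≈ -0.0076336)
-z = -1*(-1/131) = 1/131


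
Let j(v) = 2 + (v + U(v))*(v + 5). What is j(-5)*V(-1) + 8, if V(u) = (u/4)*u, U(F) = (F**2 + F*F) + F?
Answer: 17/2 ≈ 8.5000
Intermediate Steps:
U(F) = F + 2*F**2 (U(F) = (F**2 + F**2) + F = 2*F**2 + F = F + 2*F**2)
V(u) = u**2/4 (V(u) = (u*(1/4))*u = (u/4)*u = u**2/4)
j(v) = 2 + (5 + v)*(v + v*(1 + 2*v)) (j(v) = 2 + (v + v*(1 + 2*v))*(v + 5) = 2 + (v + v*(1 + 2*v))*(5 + v) = 2 + (5 + v)*(v + v*(1 + 2*v)))
j(-5)*V(-1) + 8 = (2 + 2*(-5)**3 + 10*(-5) + 12*(-5)**2)*((1/4)*(-1)**2) + 8 = (2 + 2*(-125) - 50 + 12*25)*((1/4)*1) + 8 = (2 - 250 - 50 + 300)*(1/4) + 8 = 2*(1/4) + 8 = 1/2 + 8 = 17/2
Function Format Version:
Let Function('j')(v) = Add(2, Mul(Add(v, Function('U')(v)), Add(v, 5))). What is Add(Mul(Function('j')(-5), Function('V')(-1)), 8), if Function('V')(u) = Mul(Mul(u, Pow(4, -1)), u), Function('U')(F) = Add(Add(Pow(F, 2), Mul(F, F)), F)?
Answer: Rational(17, 2) ≈ 8.5000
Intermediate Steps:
Function('U')(F) = Add(F, Mul(2, Pow(F, 2))) (Function('U')(F) = Add(Add(Pow(F, 2), Pow(F, 2)), F) = Add(Mul(2, Pow(F, 2)), F) = Add(F, Mul(2, Pow(F, 2))))
Function('V')(u) = Mul(Rational(1, 4), Pow(u, 2)) (Function('V')(u) = Mul(Mul(u, Rational(1, 4)), u) = Mul(Mul(Rational(1, 4), u), u) = Mul(Rational(1, 4), Pow(u, 2)))
Function('j')(v) = Add(2, Mul(Add(5, v), Add(v, Mul(v, Add(1, Mul(2, v)))))) (Function('j')(v) = Add(2, Mul(Add(v, Mul(v, Add(1, Mul(2, v)))), Add(v, 5))) = Add(2, Mul(Add(v, Mul(v, Add(1, Mul(2, v)))), Add(5, v))) = Add(2, Mul(Add(5, v), Add(v, Mul(v, Add(1, Mul(2, v)))))))
Add(Mul(Function('j')(-5), Function('V')(-1)), 8) = Add(Mul(Add(2, Mul(2, Pow(-5, 3)), Mul(10, -5), Mul(12, Pow(-5, 2))), Mul(Rational(1, 4), Pow(-1, 2))), 8) = Add(Mul(Add(2, Mul(2, -125), -50, Mul(12, 25)), Mul(Rational(1, 4), 1)), 8) = Add(Mul(Add(2, -250, -50, 300), Rational(1, 4)), 8) = Add(Mul(2, Rational(1, 4)), 8) = Add(Rational(1, 2), 8) = Rational(17, 2)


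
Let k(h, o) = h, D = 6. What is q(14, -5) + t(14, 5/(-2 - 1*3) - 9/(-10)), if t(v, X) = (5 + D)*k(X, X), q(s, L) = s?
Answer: 129/10 ≈ 12.900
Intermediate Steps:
t(v, X) = 11*X (t(v, X) = (5 + 6)*X = 11*X)
q(14, -5) + t(14, 5/(-2 - 1*3) - 9/(-10)) = 14 + 11*(5/(-2 - 1*3) - 9/(-10)) = 14 + 11*(5/(-2 - 3) - 9*(-⅒)) = 14 + 11*(5/(-5) + 9/10) = 14 + 11*(5*(-⅕) + 9/10) = 14 + 11*(-1 + 9/10) = 14 + 11*(-⅒) = 14 - 11/10 = 129/10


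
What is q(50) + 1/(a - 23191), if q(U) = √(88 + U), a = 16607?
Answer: -1/6584 + √138 ≈ 11.747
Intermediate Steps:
q(50) + 1/(a - 23191) = √(88 + 50) + 1/(16607 - 23191) = √138 + 1/(-6584) = √138 - 1/6584 = -1/6584 + √138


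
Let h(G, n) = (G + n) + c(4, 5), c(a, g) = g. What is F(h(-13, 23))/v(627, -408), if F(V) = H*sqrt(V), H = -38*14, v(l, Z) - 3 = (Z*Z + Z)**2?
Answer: -4*sqrt(15)/207327783 ≈ -7.4722e-8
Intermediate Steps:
h(G, n) = 5 + G + n (h(G, n) = (G + n) + 5 = 5 + G + n)
v(l, Z) = 3 + (Z + Z**2)**2 (v(l, Z) = 3 + (Z*Z + Z)**2 = 3 + (Z**2 + Z)**2 = 3 + (Z + Z**2)**2)
H = -532
F(V) = -532*sqrt(V)
F(h(-13, 23))/v(627, -408) = (-532*sqrt(5 - 13 + 23))/(3 + (-408)**2*(1 - 408)**2) = (-532*sqrt(15))/(3 + 166464*(-407)**2) = (-532*sqrt(15))/(3 + 166464*165649) = (-532*sqrt(15))/(3 + 27574595136) = -532*sqrt(15)/27574595139 = -532*sqrt(15)*(1/27574595139) = -4*sqrt(15)/207327783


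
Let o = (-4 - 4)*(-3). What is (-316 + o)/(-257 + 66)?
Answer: 292/191 ≈ 1.5288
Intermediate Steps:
o = 24 (o = -8*(-3) = 24)
(-316 + o)/(-257 + 66) = (-316 + 24)/(-257 + 66) = -292/(-191) = -292*(-1/191) = 292/191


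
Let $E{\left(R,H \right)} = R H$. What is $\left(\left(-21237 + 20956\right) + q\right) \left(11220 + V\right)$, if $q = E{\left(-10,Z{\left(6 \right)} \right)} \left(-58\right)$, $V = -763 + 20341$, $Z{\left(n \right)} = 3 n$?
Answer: $312876882$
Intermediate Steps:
$V = 19578$
$E{\left(R,H \right)} = H R$
$q = 10440$ ($q = 3 \cdot 6 \left(-10\right) \left(-58\right) = 18 \left(-10\right) \left(-58\right) = \left(-180\right) \left(-58\right) = 10440$)
$\left(\left(-21237 + 20956\right) + q\right) \left(11220 + V\right) = \left(\left(-21237 + 20956\right) + 10440\right) \left(11220 + 19578\right) = \left(-281 + 10440\right) 30798 = 10159 \cdot 30798 = 312876882$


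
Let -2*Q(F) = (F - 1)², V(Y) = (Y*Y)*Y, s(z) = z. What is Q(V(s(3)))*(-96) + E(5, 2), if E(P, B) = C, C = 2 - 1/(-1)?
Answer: 32451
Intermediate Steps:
C = 3 (C = 2 - 1*(-1) = 2 + 1 = 3)
E(P, B) = 3
V(Y) = Y³ (V(Y) = Y²*Y = Y³)
Q(F) = -(-1 + F)²/2 (Q(F) = -(F - 1)²/2 = -(-1 + F)²/2)
Q(V(s(3)))*(-96) + E(5, 2) = -(-1 + 3³)²/2*(-96) + 3 = -(-1 + 27)²/2*(-96) + 3 = -½*26²*(-96) + 3 = -½*676*(-96) + 3 = -338*(-96) + 3 = 32448 + 3 = 32451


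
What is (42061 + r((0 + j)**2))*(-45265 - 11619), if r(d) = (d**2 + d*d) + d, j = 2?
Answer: -2394645748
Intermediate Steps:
r(d) = d + 2*d**2 (r(d) = (d**2 + d**2) + d = 2*d**2 + d = d + 2*d**2)
(42061 + r((0 + j)**2))*(-45265 - 11619) = (42061 + (0 + 2)**2*(1 + 2*(0 + 2)**2))*(-45265 - 11619) = (42061 + 2**2*(1 + 2*2**2))*(-56884) = (42061 + 4*(1 + 2*4))*(-56884) = (42061 + 4*(1 + 8))*(-56884) = (42061 + 4*9)*(-56884) = (42061 + 36)*(-56884) = 42097*(-56884) = -2394645748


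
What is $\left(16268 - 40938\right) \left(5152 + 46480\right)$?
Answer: $-1273761440$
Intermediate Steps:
$\left(16268 - 40938\right) \left(5152 + 46480\right) = \left(-24670\right) 51632 = -1273761440$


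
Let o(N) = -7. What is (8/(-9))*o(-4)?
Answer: 56/9 ≈ 6.2222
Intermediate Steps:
(8/(-9))*o(-4) = (8/(-9))*(-7) = (8*(-⅑))*(-7) = -8/9*(-7) = 56/9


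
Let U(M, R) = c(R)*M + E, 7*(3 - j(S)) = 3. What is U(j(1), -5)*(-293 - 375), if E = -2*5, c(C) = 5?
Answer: -13360/7 ≈ -1908.6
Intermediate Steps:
j(S) = 18/7 (j(S) = 3 - ⅐*3 = 3 - 3/7 = 18/7)
E = -10
U(M, R) = -10 + 5*M (U(M, R) = 5*M - 10 = -10 + 5*M)
U(j(1), -5)*(-293 - 375) = (-10 + 5*(18/7))*(-293 - 375) = (-10 + 90/7)*(-668) = (20/7)*(-668) = -13360/7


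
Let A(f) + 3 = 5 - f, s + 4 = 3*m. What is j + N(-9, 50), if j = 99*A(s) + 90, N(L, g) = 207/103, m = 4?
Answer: -51705/103 ≈ -501.99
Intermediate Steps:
N(L, g) = 207/103 (N(L, g) = 207*(1/103) = 207/103)
s = 8 (s = -4 + 3*4 = -4 + 12 = 8)
A(f) = 2 - f (A(f) = -3 + (5 - f) = 2 - f)
j = -504 (j = 99*(2 - 1*8) + 90 = 99*(2 - 8) + 90 = 99*(-6) + 90 = -594 + 90 = -504)
j + N(-9, 50) = -504 + 207/103 = -51705/103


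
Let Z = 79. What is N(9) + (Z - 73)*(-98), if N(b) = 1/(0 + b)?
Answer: -5291/9 ≈ -587.89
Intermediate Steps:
N(b) = 1/b
N(9) + (Z - 73)*(-98) = 1/9 + (79 - 73)*(-98) = ⅑ + 6*(-98) = ⅑ - 588 = -5291/9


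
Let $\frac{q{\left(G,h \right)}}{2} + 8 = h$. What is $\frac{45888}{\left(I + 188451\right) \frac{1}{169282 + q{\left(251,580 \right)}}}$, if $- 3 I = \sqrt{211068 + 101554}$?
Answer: $\frac{13264043466436992}{319623701987} + \frac{23461524864 \sqrt{312622}}{319623701987} \approx 41540.0$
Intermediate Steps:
$q{\left(G,h \right)} = -16 + 2 h$
$I = - \frac{\sqrt{312622}}{3}$ ($I = - \frac{\sqrt{211068 + 101554}}{3} = - \frac{\sqrt{312622}}{3} \approx -186.38$)
$\frac{45888}{\left(I + 188451\right) \frac{1}{169282 + q{\left(251,580 \right)}}} = \frac{45888}{\left(- \frac{\sqrt{312622}}{3} + 188451\right) \frac{1}{169282 + \left(-16 + 2 \cdot 580\right)}} = \frac{45888}{\left(188451 - \frac{\sqrt{312622}}{3}\right) \frac{1}{169282 + \left(-16 + 1160\right)}} = \frac{45888}{\left(188451 - \frac{\sqrt{312622}}{3}\right) \frac{1}{169282 + 1144}} = \frac{45888}{\left(188451 - \frac{\sqrt{312622}}{3}\right) \frac{1}{170426}} = \frac{45888}{\frac{188451}{170426} - \frac{\sqrt{312622}}{511278}}$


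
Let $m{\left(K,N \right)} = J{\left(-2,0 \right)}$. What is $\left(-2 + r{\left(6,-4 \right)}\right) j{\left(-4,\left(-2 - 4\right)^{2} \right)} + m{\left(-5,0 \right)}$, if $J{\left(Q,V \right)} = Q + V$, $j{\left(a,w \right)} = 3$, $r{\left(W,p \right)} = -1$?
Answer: $-11$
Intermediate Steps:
$m{\left(K,N \right)} = -2$ ($m{\left(K,N \right)} = -2 + 0 = -2$)
$\left(-2 + r{\left(6,-4 \right)}\right) j{\left(-4,\left(-2 - 4\right)^{2} \right)} + m{\left(-5,0 \right)} = \left(-2 - 1\right) 3 - 2 = \left(-3\right) 3 - 2 = -9 - 2 = -11$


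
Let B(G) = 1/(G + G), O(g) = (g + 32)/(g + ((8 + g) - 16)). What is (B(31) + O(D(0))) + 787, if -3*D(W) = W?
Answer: 48547/62 ≈ 783.02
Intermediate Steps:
D(W) = -W/3
O(g) = (32 + g)/(-8 + 2*g) (O(g) = (32 + g)/(g + (-8 + g)) = (32 + g)/(-8 + 2*g))
B(G) = 1/(2*G)
(B(31) + O(D(0))) + 787 = ((½)/31 + (32 - ⅓*0)/(2*(-4 - ⅓*0))) + 787 = ((½)*(1/31) + (32 + 0)/(2*(-4 + 0))) + 787 = (1/62 + (½)*32/(-4)) + 787 = (1/62 + (½)*(-¼)*32) + 787 = (1/62 - 4) + 787 = -247/62 + 787 = 48547/62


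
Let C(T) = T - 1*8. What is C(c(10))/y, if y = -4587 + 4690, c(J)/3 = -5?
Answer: -23/103 ≈ -0.22330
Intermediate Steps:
c(J) = -15 (c(J) = 3*(-5) = -15)
y = 103
C(T) = -8 + T (C(T) = T - 8 = -8 + T)
C(c(10))/y = (-8 - 15)/103 = -23*1/103 = -23/103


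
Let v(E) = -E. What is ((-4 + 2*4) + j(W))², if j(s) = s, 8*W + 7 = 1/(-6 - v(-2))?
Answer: 39601/4096 ≈ 9.6682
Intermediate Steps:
W = -57/64 (W = -7/8 + 1/(8*(-6 - (-1)*(-2))) = -7/8 + 1/(8*(-6 - 1*2)) = -7/8 + 1/(8*(-6 - 2)) = -7/8 + (⅛)/(-8) = -7/8 + (⅛)*(-⅛) = -7/8 - 1/64 = -57/64 ≈ -0.89063)
((-4 + 2*4) + j(W))² = ((-4 + 2*4) - 57/64)² = ((-4 + 8) - 57/64)² = (4 - 57/64)² = (199/64)² = 39601/4096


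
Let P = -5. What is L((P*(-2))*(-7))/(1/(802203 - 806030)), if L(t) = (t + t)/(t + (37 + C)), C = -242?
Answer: -107156/55 ≈ -1948.3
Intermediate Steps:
L(t) = 2*t/(-205 + t) (L(t) = (t + t)/(t + (37 - 242)) = (2*t)/(t - 205) = (2*t)/(-205 + t) = 2*t/(-205 + t))
L((P*(-2))*(-7))/(1/(802203 - 806030)) = (2*(-5*(-2)*(-7))/(-205 - 5*(-2)*(-7)))/(1/(802203 - 806030)) = (2*(10*(-7))/(-205 + 10*(-7)))/(1/(-3827)) = (2*(-70)/(-205 - 70))/(-1/3827) = (2*(-70)/(-275))*(-3827) = (2*(-70)*(-1/275))*(-3827) = (28/55)*(-3827) = -107156/55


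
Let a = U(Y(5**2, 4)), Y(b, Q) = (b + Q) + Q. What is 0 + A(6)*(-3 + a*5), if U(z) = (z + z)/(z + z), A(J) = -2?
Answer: -4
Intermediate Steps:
Y(b, Q) = b + 2*Q (Y(b, Q) = (Q + b) + Q = b + 2*Q)
U(z) = 1 (U(z) = (2*z)/((2*z)) = (2*z)*(1/(2*z)) = 1)
a = 1
0 + A(6)*(-3 + a*5) = 0 - 2*(-3 + 1*5) = 0 - 2*(-3 + 5) = 0 - 2*2 = 0 - 4 = -4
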